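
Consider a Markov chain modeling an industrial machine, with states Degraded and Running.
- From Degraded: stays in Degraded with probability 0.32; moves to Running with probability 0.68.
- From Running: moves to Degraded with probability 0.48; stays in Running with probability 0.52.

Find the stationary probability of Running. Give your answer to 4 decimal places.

Let the stationary distribution be π with π = πP and π_1 + π_2 = 1.
π_1 = 0.32·π_1 + 0.48·π_2
Solving with the normalization constraint gives π = (0.4138, 0.5862).
So the stationary probability of Running is 0.5862.

0.5862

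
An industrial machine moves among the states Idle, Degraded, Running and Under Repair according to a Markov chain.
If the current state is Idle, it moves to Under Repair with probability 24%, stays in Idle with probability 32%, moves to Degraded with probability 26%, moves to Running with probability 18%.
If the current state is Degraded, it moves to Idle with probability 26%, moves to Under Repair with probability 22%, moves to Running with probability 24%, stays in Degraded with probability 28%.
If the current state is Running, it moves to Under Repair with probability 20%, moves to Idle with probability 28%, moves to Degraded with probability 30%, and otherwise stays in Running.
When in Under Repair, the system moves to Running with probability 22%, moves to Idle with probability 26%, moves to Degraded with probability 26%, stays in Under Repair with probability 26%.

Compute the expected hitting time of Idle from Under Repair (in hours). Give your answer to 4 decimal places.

3.7806

Let t(s) be the expected number of hours to first reach Idle from state s, with t(Idle) = 0. Conditioning on the first hour:
t(Degraded) = 1 + 0.28·t(Degraded) + 0.24·t(Running) + 0.22·t(Under Repair)
t(Running) = 1 + 0.3·t(Degraded) + 0.22·t(Running) + 0.2·t(Under Repair)
t(Under Repair) = 1 + 0.26·t(Degraded) + 0.22·t(Running) + 0.26·t(Under Repair)
Solving: t(Degraded) = 3.7790, t(Running) = 3.7049, t(Under Repair) = 3.7806.
Expected hours from Under Repair to Idle: 3.7806.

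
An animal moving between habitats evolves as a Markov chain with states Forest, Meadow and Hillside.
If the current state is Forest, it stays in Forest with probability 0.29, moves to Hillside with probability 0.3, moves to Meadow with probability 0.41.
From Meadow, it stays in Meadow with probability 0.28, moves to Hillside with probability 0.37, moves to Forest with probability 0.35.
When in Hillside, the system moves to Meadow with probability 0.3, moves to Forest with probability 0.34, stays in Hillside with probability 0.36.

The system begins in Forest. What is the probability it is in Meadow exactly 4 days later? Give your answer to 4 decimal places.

0.3293

Propagate the distribution vector 4 days from Forest.
After 0 days: (1.0000, 0.0000, 0.0000)
After 1 day: (0.2900, 0.4100, 0.3000)
After 2 days: (0.3296, 0.3237, 0.3467)
After 3 days: (0.3268, 0.3298, 0.3435)
After 4 days: (0.3270, 0.3293, 0.3437)
P(in Meadow after 4 days) = 0.3293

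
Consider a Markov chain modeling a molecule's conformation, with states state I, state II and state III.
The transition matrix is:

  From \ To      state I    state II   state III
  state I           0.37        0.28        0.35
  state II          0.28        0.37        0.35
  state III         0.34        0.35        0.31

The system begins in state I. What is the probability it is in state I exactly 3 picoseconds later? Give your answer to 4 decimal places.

Propagate the distribution vector 3 picoseconds from state I.
After 0 picoseconds: (1.0000, 0.0000, 0.0000)
After 1 picosecond: (0.3700, 0.2800, 0.3500)
After 2 picoseconds: (0.3343, 0.3297, 0.3360)
After 3 picoseconds: (0.3302, 0.3332, 0.3366)
P(in state I after 3 picoseconds) = 0.3302

0.3302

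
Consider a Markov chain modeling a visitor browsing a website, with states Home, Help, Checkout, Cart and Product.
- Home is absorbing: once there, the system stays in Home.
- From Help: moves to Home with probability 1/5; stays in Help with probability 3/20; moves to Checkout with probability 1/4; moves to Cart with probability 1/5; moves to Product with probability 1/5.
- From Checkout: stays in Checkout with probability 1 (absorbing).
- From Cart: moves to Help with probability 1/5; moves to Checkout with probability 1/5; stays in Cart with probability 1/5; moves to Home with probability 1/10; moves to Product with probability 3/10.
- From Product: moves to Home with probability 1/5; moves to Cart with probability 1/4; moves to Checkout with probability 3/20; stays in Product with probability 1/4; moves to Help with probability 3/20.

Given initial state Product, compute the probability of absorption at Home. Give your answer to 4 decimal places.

Let h(s) be the probability of absorption at Home starting from transient state s. Then h(Home) = 1 and h(Checkout) = 0. By first-step analysis:
h(Help) = 0.2·1 + 0.15·h(Help) + 0.25·0 + 0.2·h(Cart) + 0.2·h(Product)
h(Cart) = 0.1·1 + 0.2·h(Help) + 0.2·0 + 0.2·h(Cart) + 0.3·h(Product)
h(Product) = 0.2·1 + 0.15·h(Help) + 0.15·0 + 0.25·h(Cart) + 0.25·h(Product)
Solving: h(Help) = 0.4528, h(Cart) = 0.4253, h(Product) = 0.4990.
Starting from Product, the probability is 0.4990.

0.4990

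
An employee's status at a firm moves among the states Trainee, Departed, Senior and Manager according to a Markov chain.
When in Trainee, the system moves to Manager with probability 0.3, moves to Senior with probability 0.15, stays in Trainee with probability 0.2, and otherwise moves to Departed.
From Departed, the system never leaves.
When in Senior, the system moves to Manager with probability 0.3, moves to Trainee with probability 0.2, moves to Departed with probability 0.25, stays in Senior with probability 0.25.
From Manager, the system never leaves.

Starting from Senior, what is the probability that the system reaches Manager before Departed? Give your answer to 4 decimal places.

0.5263

Let h(s) be the probability of absorption at Manager starting from transient state s. Then h(Manager) = 1 and h(Departed) = 0. By first-step analysis:
h(Trainee) = 0.2·h(Trainee) + 0.35·0 + 0.15·h(Senior) + 0.3·1
h(Senior) = 0.2·h(Trainee) + 0.25·0 + 0.25·h(Senior) + 0.3·1
Solving: h(Trainee) = 0.4737, h(Senior) = 0.5263.
Starting from Senior, the probability is 0.5263.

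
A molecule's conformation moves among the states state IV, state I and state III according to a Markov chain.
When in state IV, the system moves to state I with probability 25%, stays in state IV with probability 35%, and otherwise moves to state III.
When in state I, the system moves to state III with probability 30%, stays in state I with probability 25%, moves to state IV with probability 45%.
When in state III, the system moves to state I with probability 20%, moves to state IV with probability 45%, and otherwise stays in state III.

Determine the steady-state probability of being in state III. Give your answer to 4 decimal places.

0.3589

Let the stationary distribution be π with π = πP and π_1 + π_2 + π_3 = 1.
π_1 = 0.35·π_1 + 0.45·π_2 + 0.45·π_3
π_2 = 0.25·π_1 + 0.25·π_2 + 0.2·π_3
Solving with the normalization constraint gives π = (0.4091, 0.2321, 0.3589).
So the stationary probability of state III is 0.3589.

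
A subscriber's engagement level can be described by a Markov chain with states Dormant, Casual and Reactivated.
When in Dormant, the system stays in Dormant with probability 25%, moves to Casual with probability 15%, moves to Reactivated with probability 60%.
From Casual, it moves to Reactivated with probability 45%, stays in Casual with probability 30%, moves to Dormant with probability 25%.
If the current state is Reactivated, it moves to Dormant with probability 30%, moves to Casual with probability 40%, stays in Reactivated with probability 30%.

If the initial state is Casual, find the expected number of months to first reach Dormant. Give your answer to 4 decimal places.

3.7097

Let t(s) be the expected number of months to first reach Dormant from state s, with t(Dormant) = 0. Conditioning on the first month:
t(Casual) = 1 + 0.3·t(Casual) + 0.45·t(Reactivated)
t(Reactivated) = 1 + 0.4·t(Casual) + 0.3·t(Reactivated)
Solving: t(Casual) = 3.7097, t(Reactivated) = 3.5484.
Expected months from Casual to Dormant: 3.7097.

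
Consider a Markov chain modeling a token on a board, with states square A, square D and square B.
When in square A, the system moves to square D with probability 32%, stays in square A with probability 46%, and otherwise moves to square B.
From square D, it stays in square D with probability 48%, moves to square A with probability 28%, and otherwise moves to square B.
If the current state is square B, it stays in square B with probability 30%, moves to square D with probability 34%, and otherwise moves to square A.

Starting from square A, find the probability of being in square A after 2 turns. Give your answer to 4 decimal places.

Sum over the intermediate state after 1 turn:
P = P(square A→square A)·P(square A→square A) + P(square A→square D)·P(square D→square A) + P(square A→square B)·P(square B→square A)
  = 0.46×0.46 + 0.32×0.28 + 0.22×0.36
  = 0.2116 + 0.0896 + 0.0792 = 0.3804

0.3804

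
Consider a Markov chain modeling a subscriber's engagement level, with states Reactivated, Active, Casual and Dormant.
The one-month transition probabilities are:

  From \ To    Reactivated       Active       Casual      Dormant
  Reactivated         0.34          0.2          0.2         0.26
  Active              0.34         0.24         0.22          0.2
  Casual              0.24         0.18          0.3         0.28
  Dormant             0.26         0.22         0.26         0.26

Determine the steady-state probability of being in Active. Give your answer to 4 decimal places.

Let the stationary distribution be π with π = πP and π_1 + π_2 + π_3 + π_4 = 1.
π_1 = 0.34·π_1 + 0.34·π_2 + 0.24·π_3 + 0.26·π_4
π_2 = 0.2·π_1 + 0.24·π_2 + 0.18·π_3 + 0.22·π_4
π_3 = 0.2·π_1 + 0.22·π_2 + 0.3·π_3 + 0.26·π_4
Solving with the normalization constraint gives π = (0.2954, 0.2085, 0.2437, 0.2524).
So the stationary probability of Active is 0.2085.

0.2085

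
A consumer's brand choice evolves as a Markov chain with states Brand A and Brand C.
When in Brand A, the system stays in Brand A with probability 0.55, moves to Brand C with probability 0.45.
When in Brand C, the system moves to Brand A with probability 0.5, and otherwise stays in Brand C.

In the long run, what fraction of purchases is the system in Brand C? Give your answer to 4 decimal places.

Let the stationary distribution be π with π = πP and π_1 + π_2 = 1.
π_1 = 0.55·π_1 + 0.5·π_2
Solving with the normalization constraint gives π = (0.5263, 0.4737).
So the stationary probability of Brand C is 0.4737.

0.4737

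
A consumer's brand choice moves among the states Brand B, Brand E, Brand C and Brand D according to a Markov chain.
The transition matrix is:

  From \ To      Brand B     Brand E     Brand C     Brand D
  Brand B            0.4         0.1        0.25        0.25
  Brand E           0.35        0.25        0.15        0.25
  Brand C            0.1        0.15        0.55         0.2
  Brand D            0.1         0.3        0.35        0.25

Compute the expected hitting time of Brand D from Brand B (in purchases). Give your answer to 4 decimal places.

4.2895

Let t(s) be the expected number of purchases to first reach Brand D from state s, with t(Brand D) = 0. Conditioning on the first purchase:
t(Brand B) = 1 + 0.4·t(Brand B) + 0.1·t(Brand E) + 0.25·t(Brand C)
t(Brand E) = 1 + 0.35·t(Brand B) + 0.25·t(Brand E) + 0.15·t(Brand C)
t(Brand C) = 1 + 0.1·t(Brand B) + 0.15·t(Brand E) + 0.55·t(Brand C)
Solving: t(Brand B) = 4.2895, t(Brand E) = 4.2538, t(Brand C) = 4.5934.
Expected purchases from Brand B to Brand D: 4.2895.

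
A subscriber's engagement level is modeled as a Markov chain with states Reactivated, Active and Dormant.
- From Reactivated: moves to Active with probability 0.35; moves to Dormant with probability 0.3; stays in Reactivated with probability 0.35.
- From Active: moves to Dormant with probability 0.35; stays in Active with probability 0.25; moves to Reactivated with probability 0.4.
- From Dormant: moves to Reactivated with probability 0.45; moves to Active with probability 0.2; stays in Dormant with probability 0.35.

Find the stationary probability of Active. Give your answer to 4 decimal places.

Let the stationary distribution be π with π = πP and π_1 + π_2 + π_3 = 1.
π_1 = 0.35·π_1 + 0.4·π_2 + 0.45·π_3
π_2 = 0.35·π_1 + 0.25·π_2 + 0.2·π_3
Solving with the normalization constraint gives π = (0.3967, 0.2732, 0.3302).
So the stationary probability of Active is 0.2732.

0.2732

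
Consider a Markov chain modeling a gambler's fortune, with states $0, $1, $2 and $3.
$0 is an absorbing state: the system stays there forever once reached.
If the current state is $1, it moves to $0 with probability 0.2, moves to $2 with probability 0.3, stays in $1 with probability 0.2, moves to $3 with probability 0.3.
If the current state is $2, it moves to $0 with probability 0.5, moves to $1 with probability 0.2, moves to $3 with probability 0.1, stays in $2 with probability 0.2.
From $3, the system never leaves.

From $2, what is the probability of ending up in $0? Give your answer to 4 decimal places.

Let h(s) be the probability of absorption at $0 starting from transient state s. Then h($0) = 1 and h($3) = 0. By first-step analysis:
h($1) = 0.2·1 + 0.2·h($1) + 0.3·h($2) + 0.3·0
h($2) = 0.5·1 + 0.2·h($1) + 0.2·h($2) + 0.1·0
Solving: h($1) = 0.5345, h($2) = 0.7586.
Starting from $2, the probability is 0.7586.

0.7586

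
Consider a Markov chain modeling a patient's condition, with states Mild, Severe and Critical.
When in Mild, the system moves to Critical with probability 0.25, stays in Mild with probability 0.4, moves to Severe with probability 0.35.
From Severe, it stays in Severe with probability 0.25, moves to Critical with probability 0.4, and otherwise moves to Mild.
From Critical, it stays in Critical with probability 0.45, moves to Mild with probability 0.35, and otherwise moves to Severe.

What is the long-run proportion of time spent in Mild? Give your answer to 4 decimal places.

Let the stationary distribution be π with π = πP and π_1 + π_2 + π_3 = 1.
π_1 = 0.4·π_1 + 0.35·π_2 + 0.35·π_3
π_2 = 0.35·π_1 + 0.25·π_2 + 0.2·π_3
Solving with the normalization constraint gives π = (0.3684, 0.2687, 0.3629).
So the stationary probability of Mild is 0.3684.

0.3684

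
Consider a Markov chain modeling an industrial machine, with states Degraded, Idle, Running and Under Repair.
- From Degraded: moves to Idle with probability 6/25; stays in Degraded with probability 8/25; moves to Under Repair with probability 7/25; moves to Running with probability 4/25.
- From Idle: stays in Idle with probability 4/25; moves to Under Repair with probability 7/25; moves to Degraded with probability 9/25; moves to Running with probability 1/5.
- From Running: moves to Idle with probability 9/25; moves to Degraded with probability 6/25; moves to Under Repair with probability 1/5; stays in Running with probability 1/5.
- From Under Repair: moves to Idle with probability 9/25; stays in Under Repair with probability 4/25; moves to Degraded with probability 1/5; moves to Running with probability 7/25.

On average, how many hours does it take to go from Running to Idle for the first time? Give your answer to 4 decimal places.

3.0321

Let t(s) be the expected number of hours to first reach Idle from state s, with t(Idle) = 0. Conditioning on the first hour:
t(Degraded) = 1 + 0.32·t(Degraded) + 0.16·t(Running) + 0.28·t(Under Repair)
t(Running) = 1 + 0.24·t(Degraded) + 0.2·t(Running) + 0.2·t(Under Repair)
t(Under Repair) = 1 + 0.2·t(Degraded) + 0.28·t(Running) + 0.16·t(Under Repair)
Solving: t(Degraded) = 3.4263, t(Running) = 3.0321, t(Under Repair) = 3.0170.
Expected hours from Running to Idle: 3.0321.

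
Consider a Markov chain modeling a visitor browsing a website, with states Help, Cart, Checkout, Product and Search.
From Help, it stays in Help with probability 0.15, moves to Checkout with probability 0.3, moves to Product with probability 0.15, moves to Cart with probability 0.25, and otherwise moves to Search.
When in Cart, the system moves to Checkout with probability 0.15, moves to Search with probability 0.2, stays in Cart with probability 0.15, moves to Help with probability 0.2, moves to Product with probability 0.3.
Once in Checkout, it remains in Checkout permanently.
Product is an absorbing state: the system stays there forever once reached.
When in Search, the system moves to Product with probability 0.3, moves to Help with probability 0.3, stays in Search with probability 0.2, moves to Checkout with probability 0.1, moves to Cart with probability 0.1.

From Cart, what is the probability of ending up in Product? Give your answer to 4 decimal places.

Let h(s) be the probability of absorption at Product starting from transient state s. Then h(Product) = 1 and h(Checkout) = 0. By first-step analysis:
h(Help) = 0.15·h(Help) + 0.25·h(Cart) + 0.3·0 + 0.15·1 + 0.15·h(Search)
h(Cart) = 0.2·h(Help) + 0.15·h(Cart) + 0.15·0 + 0.3·1 + 0.2·h(Search)
h(Search) = 0.3·h(Help) + 0.1·h(Cart) + 0.1·0 + 0.3·1 + 0.2·h(Search)
Solving: h(Help) = 0.4664, h(Cart) = 0.6100, h(Search) = 0.6261.
Starting from Cart, the probability is 0.6100.

0.6100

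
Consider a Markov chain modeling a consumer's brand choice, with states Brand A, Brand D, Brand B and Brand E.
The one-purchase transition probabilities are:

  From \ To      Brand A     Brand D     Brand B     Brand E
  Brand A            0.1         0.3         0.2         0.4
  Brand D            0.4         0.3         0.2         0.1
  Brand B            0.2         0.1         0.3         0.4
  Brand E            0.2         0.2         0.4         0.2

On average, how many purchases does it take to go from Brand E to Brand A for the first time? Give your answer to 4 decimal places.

Let t(s) be the expected number of purchases to first reach Brand A from state s, with t(Brand A) = 0. Conditioning on the first purchase:
t(Brand D) = 1 + 0.3·t(Brand D) + 0.2·t(Brand B) + 0.1·t(Brand E)
t(Brand B) = 1 + 0.1·t(Brand D) + 0.3·t(Brand B) + 0.4·t(Brand E)
t(Brand E) = 1 + 0.2·t(Brand D) + 0.4·t(Brand B) + 0.2·t(Brand E)
Solving: t(Brand D) = 3.2609, t(Brand B) = 4.3043, t(Brand E) = 4.2174.
Expected purchases from Brand E to Brand A: 4.2174.

4.2174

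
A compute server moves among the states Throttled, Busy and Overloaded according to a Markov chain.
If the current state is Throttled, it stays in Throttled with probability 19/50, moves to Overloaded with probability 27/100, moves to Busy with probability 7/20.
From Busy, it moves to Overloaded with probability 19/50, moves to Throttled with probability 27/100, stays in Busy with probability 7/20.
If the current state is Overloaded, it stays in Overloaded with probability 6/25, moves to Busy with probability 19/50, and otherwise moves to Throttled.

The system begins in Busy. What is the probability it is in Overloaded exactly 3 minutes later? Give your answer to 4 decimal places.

Propagate the distribution vector 3 minutes from Busy.
After 0 minutes: (0.0000, 1.0000, 0.0000)
After 1 minute: (0.2700, 0.3500, 0.3800)
After 2 minutes: (0.3415, 0.3614, 0.2971)
After 3 minutes: (0.3402, 0.3589, 0.3008)
P(in Overloaded after 3 minutes) = 0.3008

0.3008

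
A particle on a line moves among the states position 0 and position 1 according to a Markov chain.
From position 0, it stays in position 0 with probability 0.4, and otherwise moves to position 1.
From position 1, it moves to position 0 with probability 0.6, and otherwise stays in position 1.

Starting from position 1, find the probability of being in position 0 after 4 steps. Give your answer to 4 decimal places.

Propagate the distribution vector 4 steps from position 1.
After 0 steps: (0.0000, 1.0000)
After 1 step: (0.6000, 0.4000)
After 2 steps: (0.4800, 0.5200)
After 3 steps: (0.5040, 0.4960)
After 4 steps: (0.4992, 0.5008)
P(in position 0 after 4 steps) = 0.4992

0.4992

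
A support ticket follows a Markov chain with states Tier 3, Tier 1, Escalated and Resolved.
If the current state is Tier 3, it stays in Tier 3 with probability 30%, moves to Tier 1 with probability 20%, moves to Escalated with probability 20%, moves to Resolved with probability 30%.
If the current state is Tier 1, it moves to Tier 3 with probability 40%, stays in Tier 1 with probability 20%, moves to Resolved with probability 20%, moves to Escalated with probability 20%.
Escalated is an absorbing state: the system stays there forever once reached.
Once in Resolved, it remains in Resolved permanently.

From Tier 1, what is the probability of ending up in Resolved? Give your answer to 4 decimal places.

0.5417

Let h(s) be the probability of absorption at Resolved starting from transient state s. Then h(Resolved) = 1 and h(Escalated) = 0. By first-step analysis:
h(Tier 3) = 0.3·h(Tier 3) + 0.2·h(Tier 1) + 0.2·0 + 0.3·1
h(Tier 1) = 0.4·h(Tier 3) + 0.2·h(Tier 1) + 0.2·0 + 0.2·1
Solving: h(Tier 3) = 0.5833, h(Tier 1) = 0.5417.
Starting from Tier 1, the probability is 0.5417.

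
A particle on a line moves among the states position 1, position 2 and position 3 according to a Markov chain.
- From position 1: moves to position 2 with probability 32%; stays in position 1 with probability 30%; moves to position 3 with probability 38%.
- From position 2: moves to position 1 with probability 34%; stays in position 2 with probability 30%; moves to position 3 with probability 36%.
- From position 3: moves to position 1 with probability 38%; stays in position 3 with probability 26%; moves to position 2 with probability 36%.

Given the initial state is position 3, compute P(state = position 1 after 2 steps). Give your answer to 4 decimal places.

0.3352

Sum over the intermediate state after 1 step:
P = P(position 3→position 1)·P(position 1→position 1) + P(position 3→position 2)·P(position 2→position 1) + P(position 3→position 3)·P(position 3→position 1)
  = 0.38×0.3 + 0.36×0.34 + 0.26×0.38
  = 0.1140 + 0.1224 + 0.0988 = 0.3352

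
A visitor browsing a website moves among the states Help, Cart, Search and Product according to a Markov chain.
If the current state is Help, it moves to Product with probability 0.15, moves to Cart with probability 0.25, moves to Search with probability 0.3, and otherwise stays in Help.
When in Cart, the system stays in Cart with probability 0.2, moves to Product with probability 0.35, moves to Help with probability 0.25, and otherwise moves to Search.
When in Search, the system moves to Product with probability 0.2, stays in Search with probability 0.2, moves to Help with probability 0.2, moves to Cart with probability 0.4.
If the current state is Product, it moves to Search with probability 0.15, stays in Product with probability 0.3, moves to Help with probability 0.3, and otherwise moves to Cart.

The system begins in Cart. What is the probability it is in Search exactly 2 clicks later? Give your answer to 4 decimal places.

0.2075

Propagate the distribution vector 2 clicks from Cart.
After 0 clicks: (0.0000, 1.0000, 0.0000, 0.0000)
After 1 click: (0.2500, 0.2000, 0.2000, 0.3500)
After 2 clicks: (0.2700, 0.2700, 0.2075, 0.2525)
P(in Search after 2 clicks) = 0.2075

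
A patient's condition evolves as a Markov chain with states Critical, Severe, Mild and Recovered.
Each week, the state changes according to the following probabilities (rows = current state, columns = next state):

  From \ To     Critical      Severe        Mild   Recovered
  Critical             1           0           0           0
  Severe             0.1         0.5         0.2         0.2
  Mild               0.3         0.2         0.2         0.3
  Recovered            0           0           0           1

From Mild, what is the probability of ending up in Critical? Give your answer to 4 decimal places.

Let h(s) be the probability of absorption at Critical starting from transient state s. Then h(Critical) = 1 and h(Recovered) = 0. By first-step analysis:
h(Severe) = 0.1·1 + 0.5·h(Severe) + 0.2·h(Mild) + 0.2·0
h(Mild) = 0.3·1 + 0.2·h(Severe) + 0.2·h(Mild) + 0.3·0
Solving: h(Severe) = 0.3889, h(Mild) = 0.4722.
Starting from Mild, the probability is 0.4722.

0.4722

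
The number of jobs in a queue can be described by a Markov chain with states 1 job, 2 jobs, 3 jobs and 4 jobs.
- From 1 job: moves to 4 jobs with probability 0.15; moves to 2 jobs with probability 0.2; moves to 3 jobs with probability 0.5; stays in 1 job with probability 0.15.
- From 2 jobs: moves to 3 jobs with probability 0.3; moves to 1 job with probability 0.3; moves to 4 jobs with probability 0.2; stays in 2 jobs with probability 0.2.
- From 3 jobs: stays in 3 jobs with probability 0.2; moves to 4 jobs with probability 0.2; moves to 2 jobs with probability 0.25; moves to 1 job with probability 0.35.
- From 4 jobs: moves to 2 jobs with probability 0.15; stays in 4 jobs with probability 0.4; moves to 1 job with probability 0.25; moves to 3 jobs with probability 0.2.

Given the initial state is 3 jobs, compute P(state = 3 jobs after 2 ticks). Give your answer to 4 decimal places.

0.3300

Propagate the distribution vector 2 ticks from 3 jobs.
After 0 ticks: (0.0000, 0.0000, 1.0000, 0.0000)
After 1 tick: (0.3500, 0.2500, 0.2000, 0.2000)
After 2 ticks: (0.2475, 0.2000, 0.3300, 0.2225)
P(in 3 jobs after 2 ticks) = 0.3300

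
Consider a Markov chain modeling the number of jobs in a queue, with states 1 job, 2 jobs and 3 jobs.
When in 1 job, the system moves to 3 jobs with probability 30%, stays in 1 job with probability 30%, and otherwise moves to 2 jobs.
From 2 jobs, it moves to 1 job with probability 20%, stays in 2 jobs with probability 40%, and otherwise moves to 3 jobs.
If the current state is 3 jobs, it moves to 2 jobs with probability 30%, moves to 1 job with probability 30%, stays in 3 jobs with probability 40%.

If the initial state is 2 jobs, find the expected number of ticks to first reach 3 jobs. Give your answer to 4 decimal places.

2.6471

Let t(s) be the expected number of ticks to first reach 3 jobs from state s, with t(3 jobs) = 0. Conditioning on the first tick:
t(1 job) = 1 + 0.3·t(1 job) + 0.4·t(2 jobs)
t(2 jobs) = 1 + 0.2·t(1 job) + 0.4·t(2 jobs)
Solving: t(1 job) = 2.9412, t(2 jobs) = 2.6471.
Expected ticks from 2 jobs to 3 jobs: 2.6471.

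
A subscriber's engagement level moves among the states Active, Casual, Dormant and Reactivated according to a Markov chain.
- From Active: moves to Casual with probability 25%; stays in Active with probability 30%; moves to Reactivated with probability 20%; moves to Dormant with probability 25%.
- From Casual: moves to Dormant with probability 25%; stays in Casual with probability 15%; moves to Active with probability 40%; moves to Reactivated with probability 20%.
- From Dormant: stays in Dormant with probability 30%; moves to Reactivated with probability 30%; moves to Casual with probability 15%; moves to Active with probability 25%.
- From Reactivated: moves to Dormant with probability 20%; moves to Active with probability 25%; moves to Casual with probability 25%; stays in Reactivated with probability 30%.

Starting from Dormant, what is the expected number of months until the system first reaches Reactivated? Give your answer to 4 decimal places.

Let t(s) be the expected number of months to first reach Reactivated from state s, with t(Reactivated) = 0. Conditioning on the first month:
t(Active) = 1 + 0.3·t(Active) + 0.25·t(Casual) + 0.25·t(Dormant)
t(Casual) = 1 + 0.4·t(Active) + 0.15·t(Casual) + 0.25·t(Dormant)
t(Dormant) = 1 + 0.25·t(Active) + 0.15·t(Casual) + 0.3·t(Dormant)
Solving: t(Active) = 4.4186, t(Casual) = 4.4186, t(Dormant) = 3.9535.
Expected months from Dormant to Reactivated: 3.9535.

3.9535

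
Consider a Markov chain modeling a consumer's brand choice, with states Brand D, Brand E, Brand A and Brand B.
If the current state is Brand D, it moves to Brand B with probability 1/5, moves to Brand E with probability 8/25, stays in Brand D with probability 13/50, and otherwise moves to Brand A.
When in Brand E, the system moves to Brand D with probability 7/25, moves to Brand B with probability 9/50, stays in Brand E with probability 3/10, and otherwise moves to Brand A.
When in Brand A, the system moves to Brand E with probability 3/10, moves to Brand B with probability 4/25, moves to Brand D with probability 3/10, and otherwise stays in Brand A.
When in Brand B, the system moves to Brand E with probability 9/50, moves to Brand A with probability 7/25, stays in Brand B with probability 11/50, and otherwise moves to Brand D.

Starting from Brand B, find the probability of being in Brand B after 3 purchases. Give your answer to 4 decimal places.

Propagate the distribution vector 3 purchases from Brand B.
After 0 purchases: (0.0000, 0.0000, 0.0000, 1.0000)
After 1 purchase: (0.3200, 0.1800, 0.2800, 0.2200)
After 2 purchases: (0.2880, 0.2800, 0.2424, 0.1896)
After 3 purchases: (0.2867, 0.2830, 0.2418, 0.1885)
P(in Brand B after 3 purchases) = 0.1885

0.1885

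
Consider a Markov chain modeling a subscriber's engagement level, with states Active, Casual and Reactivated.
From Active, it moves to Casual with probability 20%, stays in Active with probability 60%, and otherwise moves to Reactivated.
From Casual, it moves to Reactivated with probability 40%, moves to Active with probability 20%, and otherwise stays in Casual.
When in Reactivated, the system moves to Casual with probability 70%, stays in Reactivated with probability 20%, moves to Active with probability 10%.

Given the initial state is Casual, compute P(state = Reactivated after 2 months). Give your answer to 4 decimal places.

Sum over the intermediate state after 1 month:
P = P(Casual→Active)·P(Active→Reactivated) + P(Casual→Casual)·P(Casual→Reactivated) + P(Casual→Reactivated)·P(Reactivated→Reactivated)
  = 0.2×0.2 + 0.4×0.4 + 0.4×0.2
  = 0.0400 + 0.1600 + 0.0800 = 0.2800

0.2800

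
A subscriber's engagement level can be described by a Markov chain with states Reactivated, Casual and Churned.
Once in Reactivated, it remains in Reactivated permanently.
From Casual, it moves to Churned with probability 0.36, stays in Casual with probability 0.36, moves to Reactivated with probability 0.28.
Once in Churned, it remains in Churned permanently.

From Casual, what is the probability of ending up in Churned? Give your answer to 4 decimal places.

0.5625

Let h(s) be the probability of absorption at Churned starting from transient state s. Then h(Churned) = 1 and h(Reactivated) = 0. By first-step analysis:
h(Casual) = 0.28·0 + 0.36·h(Casual) + 0.36·1
Solving: h(Casual) = 0.5625.
Starting from Casual, the probability is 0.5625.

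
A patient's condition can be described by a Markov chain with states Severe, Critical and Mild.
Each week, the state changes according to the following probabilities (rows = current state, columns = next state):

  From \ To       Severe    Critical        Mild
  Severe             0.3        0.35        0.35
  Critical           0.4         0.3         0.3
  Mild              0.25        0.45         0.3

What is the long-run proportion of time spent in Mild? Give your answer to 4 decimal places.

0.3160

Let the stationary distribution be π with π = πP and π_1 + π_2 + π_3 = 1.
π_1 = 0.3·π_1 + 0.4·π_2 + 0.25·π_3
π_2 = 0.35·π_1 + 0.3·π_2 + 0.45·π_3
Solving with the normalization constraint gives π = (0.3205, 0.3634, 0.3160).
So the stationary probability of Mild is 0.3160.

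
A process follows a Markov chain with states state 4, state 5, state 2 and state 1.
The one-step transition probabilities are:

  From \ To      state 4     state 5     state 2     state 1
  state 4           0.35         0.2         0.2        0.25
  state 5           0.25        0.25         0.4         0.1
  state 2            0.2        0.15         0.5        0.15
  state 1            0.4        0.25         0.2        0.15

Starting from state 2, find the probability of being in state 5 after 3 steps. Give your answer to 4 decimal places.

Propagate the distribution vector 3 steps from state 2.
After 0 steps: (0.0000, 0.0000, 1.0000, 0.0000)
After 1 step: (0.2000, 0.1500, 0.5000, 0.1500)
After 2 steps: (0.2675, 0.1900, 0.3800, 0.1625)
After 3 steps: (0.2821, 0.1986, 0.3520, 0.1673)
P(in state 5 after 3 steps) = 0.1986

0.1986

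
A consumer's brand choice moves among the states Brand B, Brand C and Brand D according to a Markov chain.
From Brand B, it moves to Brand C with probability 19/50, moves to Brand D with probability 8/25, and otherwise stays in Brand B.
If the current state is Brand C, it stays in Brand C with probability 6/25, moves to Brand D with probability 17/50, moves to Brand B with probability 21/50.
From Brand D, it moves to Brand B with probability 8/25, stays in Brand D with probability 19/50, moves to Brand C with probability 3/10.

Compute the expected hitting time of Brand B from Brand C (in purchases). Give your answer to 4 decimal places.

2.6002

Let t(s) be the expected number of purchases to first reach Brand B from state s, with t(Brand B) = 0. Conditioning on the first purchase:
t(Brand C) = 1 + 0.24·t(Brand C) + 0.34·t(Brand D)
t(Brand D) = 1 + 0.3·t(Brand C) + 0.38·t(Brand D)
Solving: t(Brand C) = 2.6002, t(Brand D) = 2.8711.
Expected purchases from Brand C to Brand B: 2.6002.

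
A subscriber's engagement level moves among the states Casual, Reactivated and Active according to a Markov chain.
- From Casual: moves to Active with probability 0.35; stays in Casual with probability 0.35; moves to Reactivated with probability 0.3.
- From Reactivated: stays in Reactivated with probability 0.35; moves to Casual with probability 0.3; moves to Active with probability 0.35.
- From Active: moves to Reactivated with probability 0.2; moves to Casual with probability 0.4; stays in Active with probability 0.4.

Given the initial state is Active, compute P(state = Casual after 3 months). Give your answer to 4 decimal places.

Propagate the distribution vector 3 months from Active.
After 0 months: (0.0000, 0.0000, 1.0000)
After 1 month: (0.4000, 0.2000, 0.4000)
After 2 months: (0.3600, 0.2700, 0.3700)
After 3 months: (0.3550, 0.2765, 0.3685)
P(in Casual after 3 months) = 0.3550

0.3550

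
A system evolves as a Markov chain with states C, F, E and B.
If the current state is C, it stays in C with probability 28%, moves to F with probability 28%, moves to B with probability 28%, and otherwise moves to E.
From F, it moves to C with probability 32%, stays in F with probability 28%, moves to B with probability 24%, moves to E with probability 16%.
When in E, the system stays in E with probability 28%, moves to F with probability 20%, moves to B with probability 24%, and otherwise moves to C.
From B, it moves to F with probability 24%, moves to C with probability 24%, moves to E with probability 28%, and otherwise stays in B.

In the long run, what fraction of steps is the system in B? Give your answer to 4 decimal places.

Let the stationary distribution be π with π = πP and π_1 + π_2 + π_3 + π_4 = 1.
π_1 = 0.28·π_1 + 0.32·π_2 + 0.28·π_3 + 0.24·π_4
π_2 = 0.28·π_1 + 0.28·π_2 + 0.2·π_3 + 0.24·π_4
π_3 = 0.16·π_1 + 0.16·π_2 + 0.28·π_3 + 0.28·π_4
Solving with the normalization constraint gives π = (0.2801, 0.2527, 0.2161, 0.2512).
So the stationary probability of B is 0.2512.

0.2512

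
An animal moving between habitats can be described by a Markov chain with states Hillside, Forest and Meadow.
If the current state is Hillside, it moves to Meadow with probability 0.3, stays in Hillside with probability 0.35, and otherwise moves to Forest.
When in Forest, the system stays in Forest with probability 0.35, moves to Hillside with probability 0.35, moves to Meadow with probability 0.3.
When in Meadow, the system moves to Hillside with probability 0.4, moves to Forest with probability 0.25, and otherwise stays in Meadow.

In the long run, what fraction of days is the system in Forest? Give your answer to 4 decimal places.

Let the stationary distribution be π with π = πP and π_1 + π_2 + π_3 = 1.
π_1 = 0.35·π_1 + 0.35·π_2 + 0.4·π_3
π_2 = 0.35·π_1 + 0.35·π_2 + 0.25·π_3
Solving with the normalization constraint gives π = (0.3658, 0.3184, 0.3158).
So the stationary probability of Forest is 0.3184.

0.3184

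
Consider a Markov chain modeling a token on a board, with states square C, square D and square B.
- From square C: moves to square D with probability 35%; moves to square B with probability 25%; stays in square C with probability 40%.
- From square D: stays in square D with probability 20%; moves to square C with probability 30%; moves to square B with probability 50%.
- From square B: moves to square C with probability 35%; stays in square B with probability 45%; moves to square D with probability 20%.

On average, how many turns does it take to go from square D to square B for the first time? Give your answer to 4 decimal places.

Let t(s) be the expected number of turns to first reach square B from state s, with t(square B) = 0. Conditioning on the first turn:
t(square C) = 1 + 0.4·t(square C) + 0.35·t(square D)
t(square D) = 1 + 0.3·t(square C) + 0.2·t(square D)
Solving: t(square C) = 3.0667, t(square D) = 2.4000.
Expected turns from square D to square B: 2.4000.

2.4000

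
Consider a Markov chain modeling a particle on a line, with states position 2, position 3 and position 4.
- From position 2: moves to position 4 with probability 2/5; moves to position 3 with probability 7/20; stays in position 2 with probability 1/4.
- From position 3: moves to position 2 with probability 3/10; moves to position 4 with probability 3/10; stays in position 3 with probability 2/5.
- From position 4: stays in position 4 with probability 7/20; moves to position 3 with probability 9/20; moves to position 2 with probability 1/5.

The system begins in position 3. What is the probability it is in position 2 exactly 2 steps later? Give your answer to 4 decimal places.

Sum over the intermediate state after 1 step:
P = P(position 3→position 2)·P(position 2→position 2) + P(position 3→position 3)·P(position 3→position 2) + P(position 3→position 4)·P(position 4→position 2)
  = 0.3×0.25 + 0.4×0.3 + 0.3×0.2
  = 0.0750 + 0.1200 + 0.0600 = 0.2550

0.2550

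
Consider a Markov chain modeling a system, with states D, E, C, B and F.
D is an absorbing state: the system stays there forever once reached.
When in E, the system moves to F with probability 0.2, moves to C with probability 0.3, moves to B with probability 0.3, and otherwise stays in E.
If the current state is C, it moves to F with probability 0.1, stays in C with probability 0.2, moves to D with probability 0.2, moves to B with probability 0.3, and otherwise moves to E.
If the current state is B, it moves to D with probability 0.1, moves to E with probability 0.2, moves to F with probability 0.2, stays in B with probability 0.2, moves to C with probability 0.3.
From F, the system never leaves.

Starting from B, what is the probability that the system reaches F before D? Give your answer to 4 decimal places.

0.6169

Let h(s) be the probability of absorption at F starting from transient state s. Then h(F) = 1 and h(D) = 0. By first-step analysis:
h(E) = 0.2·h(E) + 0.3·h(C) + 0.3·h(B) + 0.2·1
h(C) = 0.2·0 + 0.2·h(E) + 0.2·h(C) + 0.3·h(B) + 0.1·1
h(B) = 0.1·0 + 0.2·h(E) + 0.3·h(C) + 0.2·h(B) + 0.2·1
Solving: h(E) = 0.6786, h(C) = 0.5260, h(B) = 0.6169.
Starting from B, the probability is 0.6169.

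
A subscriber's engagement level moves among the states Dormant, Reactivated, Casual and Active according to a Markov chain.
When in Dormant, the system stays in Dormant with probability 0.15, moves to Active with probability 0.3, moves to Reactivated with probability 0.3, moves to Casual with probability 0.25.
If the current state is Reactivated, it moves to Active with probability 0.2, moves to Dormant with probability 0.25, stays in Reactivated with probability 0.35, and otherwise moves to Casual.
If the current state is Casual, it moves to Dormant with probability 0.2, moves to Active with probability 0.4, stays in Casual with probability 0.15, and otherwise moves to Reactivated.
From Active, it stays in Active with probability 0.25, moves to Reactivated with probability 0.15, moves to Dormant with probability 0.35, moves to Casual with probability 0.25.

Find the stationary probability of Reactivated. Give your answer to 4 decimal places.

Let the stationary distribution be π with π = πP and π_1 + π_2 + π_3 + π_4 = 1.
π_1 = 0.15·π_1 + 0.25·π_2 + 0.2·π_3 + 0.35·π_4
π_2 = 0.3·π_1 + 0.35·π_2 + 0.25·π_3 + 0.15·π_4
π_3 = 0.25·π_1 + 0.2·π_2 + 0.15·π_3 + 0.25·π_4
Solving with the normalization constraint gives π = (0.2431, 0.2600, 0.2155, 0.2815).
So the stationary probability of Reactivated is 0.2600.

0.2600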